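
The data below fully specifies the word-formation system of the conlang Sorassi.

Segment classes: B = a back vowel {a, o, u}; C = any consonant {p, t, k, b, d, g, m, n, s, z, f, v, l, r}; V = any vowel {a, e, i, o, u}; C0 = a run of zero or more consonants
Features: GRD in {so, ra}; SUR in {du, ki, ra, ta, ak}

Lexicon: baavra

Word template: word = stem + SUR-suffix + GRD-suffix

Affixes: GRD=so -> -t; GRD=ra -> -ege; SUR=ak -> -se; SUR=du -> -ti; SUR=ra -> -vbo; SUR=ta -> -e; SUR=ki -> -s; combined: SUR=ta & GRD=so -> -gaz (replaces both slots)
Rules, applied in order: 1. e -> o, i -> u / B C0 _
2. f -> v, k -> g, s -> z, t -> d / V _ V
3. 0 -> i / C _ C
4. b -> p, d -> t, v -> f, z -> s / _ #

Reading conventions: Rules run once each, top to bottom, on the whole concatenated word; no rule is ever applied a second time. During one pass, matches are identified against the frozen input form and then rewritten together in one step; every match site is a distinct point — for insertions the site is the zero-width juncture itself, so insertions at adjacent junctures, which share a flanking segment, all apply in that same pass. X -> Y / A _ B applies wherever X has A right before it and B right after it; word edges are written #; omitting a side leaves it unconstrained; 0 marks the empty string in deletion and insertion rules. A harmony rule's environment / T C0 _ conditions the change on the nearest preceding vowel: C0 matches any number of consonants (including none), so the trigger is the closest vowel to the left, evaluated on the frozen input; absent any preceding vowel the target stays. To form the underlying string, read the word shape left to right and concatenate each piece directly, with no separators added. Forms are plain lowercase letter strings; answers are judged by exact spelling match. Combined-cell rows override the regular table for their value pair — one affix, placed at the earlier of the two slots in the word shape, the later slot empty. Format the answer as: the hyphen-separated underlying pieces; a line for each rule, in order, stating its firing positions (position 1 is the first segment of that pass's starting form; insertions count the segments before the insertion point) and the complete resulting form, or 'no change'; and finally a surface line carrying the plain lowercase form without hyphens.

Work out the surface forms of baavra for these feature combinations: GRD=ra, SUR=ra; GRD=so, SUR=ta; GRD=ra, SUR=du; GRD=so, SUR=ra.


cell GRD=ra, SUR=ra:
underlying: baavra-vbo-ege
1. e -> o, i -> u / B C0 _: fires at position(s) 10: baavravbooge
2. f -> v, k -> g, s -> z, t -> d / V _ V: no change
3. 0 -> i / C _ C: inserts after position(s) 4, 7: baaviravibooge
4. b -> p, d -> t, v -> f, z -> s / _ #: no change
surface: baaviravibooge

cell GRD=so, SUR=ta:
underlying: baavra-gaz
1. e -> o, i -> u / B C0 _: no change
2. f -> v, k -> g, s -> z, t -> d / V _ V: no change
3. 0 -> i / C _ C: inserts after position(s) 4: baaviragaz
4. b -> p, d -> t, v -> f, z -> s / _ #: fires at position(s) 10: baaviragas
surface: baaviragas

cell GRD=ra, SUR=du:
underlying: baavra-ti-ege
1. e -> o, i -> u / B C0 _: fires at position(s) 8: baavratuege
2. f -> v, k -> g, s -> z, t -> d / V _ V: fires at position(s) 7: baavraduege
3. 0 -> i / C _ C: inserts after position(s) 4: baaviraduege
4. b -> p, d -> t, v -> f, z -> s / _ #: no change
surface: baaviraduege

cell GRD=so, SUR=ra:
underlying: baavra-vbo-t
1. e -> o, i -> u / B C0 _: no change
2. f -> v, k -> g, s -> z, t -> d / V _ V: no change
3. 0 -> i / C _ C: inserts after position(s) 4, 7: baaviravibot
4. b -> p, d -> t, v -> f, z -> s / _ #: no change
surface: baaviravibot


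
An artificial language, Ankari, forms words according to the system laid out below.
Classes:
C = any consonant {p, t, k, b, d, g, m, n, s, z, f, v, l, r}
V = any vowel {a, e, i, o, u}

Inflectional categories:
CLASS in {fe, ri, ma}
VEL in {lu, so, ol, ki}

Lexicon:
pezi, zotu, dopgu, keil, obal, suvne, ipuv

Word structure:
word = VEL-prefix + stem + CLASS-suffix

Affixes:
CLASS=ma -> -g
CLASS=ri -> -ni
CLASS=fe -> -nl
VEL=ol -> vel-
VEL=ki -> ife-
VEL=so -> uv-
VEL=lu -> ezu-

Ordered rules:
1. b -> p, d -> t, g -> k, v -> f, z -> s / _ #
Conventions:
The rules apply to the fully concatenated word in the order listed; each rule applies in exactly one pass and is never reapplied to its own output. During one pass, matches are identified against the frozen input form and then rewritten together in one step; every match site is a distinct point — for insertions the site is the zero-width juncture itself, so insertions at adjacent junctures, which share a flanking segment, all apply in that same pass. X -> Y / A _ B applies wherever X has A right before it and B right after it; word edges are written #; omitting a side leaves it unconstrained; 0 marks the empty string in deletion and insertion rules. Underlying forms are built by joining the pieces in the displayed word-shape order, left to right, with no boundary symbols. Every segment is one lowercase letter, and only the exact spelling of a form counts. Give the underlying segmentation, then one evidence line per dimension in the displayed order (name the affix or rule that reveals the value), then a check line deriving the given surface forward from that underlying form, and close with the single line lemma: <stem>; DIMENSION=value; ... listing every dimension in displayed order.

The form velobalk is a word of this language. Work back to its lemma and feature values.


underlying: vel-obal-g
CLASS=ma - signalled by the affix -g
VEL=ol - signalled by the affix vel-
check: velobalg -> velobalk
lemma: obal; CLASS=ma; VEL=ol


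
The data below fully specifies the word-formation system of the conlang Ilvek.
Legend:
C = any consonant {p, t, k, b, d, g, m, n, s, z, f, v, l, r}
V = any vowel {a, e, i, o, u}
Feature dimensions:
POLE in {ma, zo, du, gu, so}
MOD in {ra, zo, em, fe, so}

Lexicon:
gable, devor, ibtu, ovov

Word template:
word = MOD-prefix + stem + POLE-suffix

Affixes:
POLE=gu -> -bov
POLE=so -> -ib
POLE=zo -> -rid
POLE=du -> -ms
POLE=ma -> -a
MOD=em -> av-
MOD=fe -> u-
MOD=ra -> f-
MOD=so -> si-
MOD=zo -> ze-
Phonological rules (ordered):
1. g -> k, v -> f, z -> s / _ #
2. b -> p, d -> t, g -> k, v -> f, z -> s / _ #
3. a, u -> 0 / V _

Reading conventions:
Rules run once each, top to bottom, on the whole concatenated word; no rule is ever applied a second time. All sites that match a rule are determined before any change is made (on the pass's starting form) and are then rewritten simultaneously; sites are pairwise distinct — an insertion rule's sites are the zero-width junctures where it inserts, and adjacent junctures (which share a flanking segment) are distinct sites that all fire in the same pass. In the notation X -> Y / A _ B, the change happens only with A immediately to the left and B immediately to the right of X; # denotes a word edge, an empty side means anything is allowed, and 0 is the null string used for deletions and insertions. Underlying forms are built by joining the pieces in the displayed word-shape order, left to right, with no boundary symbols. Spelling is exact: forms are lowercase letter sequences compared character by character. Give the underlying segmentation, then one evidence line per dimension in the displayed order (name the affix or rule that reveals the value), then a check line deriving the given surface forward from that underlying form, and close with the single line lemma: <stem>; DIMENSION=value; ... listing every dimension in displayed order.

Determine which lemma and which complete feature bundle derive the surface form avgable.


underlying: av-gable-a
POLE=ma - signalled by the affix -a
MOD=em - signalled by the affix av-
check: avgablea -> avgablea -> avgablea -> avgable
lemma: gable; POLE=ma; MOD=em


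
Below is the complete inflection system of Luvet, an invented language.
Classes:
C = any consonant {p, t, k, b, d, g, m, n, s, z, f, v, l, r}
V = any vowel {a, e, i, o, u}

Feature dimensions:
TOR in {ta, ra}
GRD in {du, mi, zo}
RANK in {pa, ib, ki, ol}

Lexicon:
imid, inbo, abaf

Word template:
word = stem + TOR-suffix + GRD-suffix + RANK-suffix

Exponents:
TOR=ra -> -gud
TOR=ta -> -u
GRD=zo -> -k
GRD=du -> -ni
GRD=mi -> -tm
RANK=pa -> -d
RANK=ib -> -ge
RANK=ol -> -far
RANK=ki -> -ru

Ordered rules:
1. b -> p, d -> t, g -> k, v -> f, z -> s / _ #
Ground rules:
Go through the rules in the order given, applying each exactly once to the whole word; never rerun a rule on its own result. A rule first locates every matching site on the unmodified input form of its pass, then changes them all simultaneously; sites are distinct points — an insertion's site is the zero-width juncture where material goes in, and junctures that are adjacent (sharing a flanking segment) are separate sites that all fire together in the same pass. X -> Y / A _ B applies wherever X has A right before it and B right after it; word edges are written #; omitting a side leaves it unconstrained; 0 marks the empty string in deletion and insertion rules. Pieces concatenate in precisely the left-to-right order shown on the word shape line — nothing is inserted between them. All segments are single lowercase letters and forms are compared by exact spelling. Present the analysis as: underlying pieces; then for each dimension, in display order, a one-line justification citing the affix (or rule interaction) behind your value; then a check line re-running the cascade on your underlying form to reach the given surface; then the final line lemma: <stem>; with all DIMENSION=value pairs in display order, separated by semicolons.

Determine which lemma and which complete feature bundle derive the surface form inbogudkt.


underlying: inbo-gud-k-d
TOR=ra - signalled by the affix -gud
GRD=zo - signalled by the affix -k
RANK=pa - signalled by the affix -d
check: inbogudkd -> inbogudkt
lemma: inbo; TOR=ra; GRD=zo; RANK=pa


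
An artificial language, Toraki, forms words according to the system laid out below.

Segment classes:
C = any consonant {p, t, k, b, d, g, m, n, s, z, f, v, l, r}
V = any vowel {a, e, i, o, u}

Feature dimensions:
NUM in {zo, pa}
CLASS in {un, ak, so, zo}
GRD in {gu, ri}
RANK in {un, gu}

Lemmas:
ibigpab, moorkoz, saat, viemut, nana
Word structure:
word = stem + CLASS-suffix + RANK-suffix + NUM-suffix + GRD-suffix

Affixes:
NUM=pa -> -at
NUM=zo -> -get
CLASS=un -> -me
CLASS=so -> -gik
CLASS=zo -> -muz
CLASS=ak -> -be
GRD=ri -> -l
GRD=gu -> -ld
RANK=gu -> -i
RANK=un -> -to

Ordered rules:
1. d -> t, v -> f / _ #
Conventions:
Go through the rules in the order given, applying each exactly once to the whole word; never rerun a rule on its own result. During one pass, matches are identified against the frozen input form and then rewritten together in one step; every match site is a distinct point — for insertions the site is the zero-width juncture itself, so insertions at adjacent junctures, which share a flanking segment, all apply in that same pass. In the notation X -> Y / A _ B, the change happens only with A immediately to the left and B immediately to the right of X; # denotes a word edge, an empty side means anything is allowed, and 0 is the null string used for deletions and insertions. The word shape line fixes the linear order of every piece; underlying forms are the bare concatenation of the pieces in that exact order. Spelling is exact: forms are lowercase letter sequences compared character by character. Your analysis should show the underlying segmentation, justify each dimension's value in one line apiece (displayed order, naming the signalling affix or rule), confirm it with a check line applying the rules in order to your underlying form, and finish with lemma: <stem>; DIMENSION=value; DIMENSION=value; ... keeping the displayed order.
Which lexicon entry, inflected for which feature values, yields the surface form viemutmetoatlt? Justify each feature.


underlying: viemut-me-to-at-ld
NUM=pa - signalled by the affix -at
CLASS=un - signalled by the affix -me
GRD=gu - signalled by the affix -ld
RANK=un - signalled by the affix -to
check: viemutmetoatld -> viemutmetoatlt
lemma: viemut; NUM=pa; CLASS=un; GRD=gu; RANK=un


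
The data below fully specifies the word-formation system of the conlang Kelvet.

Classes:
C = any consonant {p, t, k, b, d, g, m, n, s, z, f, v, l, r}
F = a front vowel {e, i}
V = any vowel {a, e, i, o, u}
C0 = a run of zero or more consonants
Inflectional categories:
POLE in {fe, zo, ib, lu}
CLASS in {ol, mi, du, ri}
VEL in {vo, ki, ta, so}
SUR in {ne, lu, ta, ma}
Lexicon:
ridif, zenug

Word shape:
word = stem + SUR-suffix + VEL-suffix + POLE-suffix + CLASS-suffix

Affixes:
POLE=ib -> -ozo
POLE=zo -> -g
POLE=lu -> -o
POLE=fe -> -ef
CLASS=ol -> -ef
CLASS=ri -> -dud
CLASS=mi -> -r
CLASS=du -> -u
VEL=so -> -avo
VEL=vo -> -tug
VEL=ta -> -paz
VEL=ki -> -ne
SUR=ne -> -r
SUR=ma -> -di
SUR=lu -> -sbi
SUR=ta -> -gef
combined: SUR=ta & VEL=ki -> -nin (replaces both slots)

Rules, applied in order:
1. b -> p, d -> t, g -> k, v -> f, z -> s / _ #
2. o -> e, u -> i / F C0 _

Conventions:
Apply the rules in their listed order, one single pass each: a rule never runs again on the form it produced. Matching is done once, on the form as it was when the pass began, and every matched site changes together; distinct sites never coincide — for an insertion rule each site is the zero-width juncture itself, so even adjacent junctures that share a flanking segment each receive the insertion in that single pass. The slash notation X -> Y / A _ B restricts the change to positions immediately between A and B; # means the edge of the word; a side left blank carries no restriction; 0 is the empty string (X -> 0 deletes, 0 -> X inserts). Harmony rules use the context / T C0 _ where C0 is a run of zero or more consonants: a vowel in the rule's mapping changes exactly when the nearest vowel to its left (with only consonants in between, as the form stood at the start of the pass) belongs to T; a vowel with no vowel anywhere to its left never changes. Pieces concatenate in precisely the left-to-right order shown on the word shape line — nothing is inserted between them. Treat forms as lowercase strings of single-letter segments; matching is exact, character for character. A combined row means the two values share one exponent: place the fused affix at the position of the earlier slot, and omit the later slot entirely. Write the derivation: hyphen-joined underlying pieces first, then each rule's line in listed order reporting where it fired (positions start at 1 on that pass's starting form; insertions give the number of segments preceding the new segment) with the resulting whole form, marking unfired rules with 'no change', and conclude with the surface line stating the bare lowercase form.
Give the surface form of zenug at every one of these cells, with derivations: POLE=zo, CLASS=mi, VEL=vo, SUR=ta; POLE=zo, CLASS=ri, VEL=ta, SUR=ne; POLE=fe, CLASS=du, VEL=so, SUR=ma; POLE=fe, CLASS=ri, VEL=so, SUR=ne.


cell POLE=zo, CLASS=mi, VEL=vo, SUR=ta:
underlying: zenug-gef-tug-g-r
1. b -> p, d -> t, g -> k, v -> f, z -> s / _ #: no change
2. o -> e, u -> i / F C0 _: fires at position(s) 4, 10: zeniggeftiggr
surface: zeniggeftiggr

cell POLE=zo, CLASS=ri, VEL=ta, SUR=ne:
underlying: zenug-r-paz-g-dud
1. b -> p, d -> t, g -> k, v -> f, z -> s / _ #: fires at position(s) 13: zenugrpazgdut
2. o -> e, u -> i / F C0 _: fires at position(s) 4: zenigrpazgdut
surface: zenigrpazgdut

cell POLE=fe, CLASS=du, VEL=so, SUR=ma:
underlying: zenug-di-avo-ef-u
1. b -> p, d -> t, g -> k, v -> f, z -> s / _ #: no change
2. o -> e, u -> i / F C0 _: fires at position(s) 4, 13: zenigdiavoefi
surface: zenigdiavoefi

cell POLE=fe, CLASS=ri, VEL=so, SUR=ne:
underlying: zenug-r-avo-ef-dud
1. b -> p, d -> t, g -> k, v -> f, z -> s / _ #: fires at position(s) 14: zenugravoefdut
2. o -> e, u -> i / F C0 _: fires at position(s) 4, 13: zenigravoefdit
surface: zenigravoefdit


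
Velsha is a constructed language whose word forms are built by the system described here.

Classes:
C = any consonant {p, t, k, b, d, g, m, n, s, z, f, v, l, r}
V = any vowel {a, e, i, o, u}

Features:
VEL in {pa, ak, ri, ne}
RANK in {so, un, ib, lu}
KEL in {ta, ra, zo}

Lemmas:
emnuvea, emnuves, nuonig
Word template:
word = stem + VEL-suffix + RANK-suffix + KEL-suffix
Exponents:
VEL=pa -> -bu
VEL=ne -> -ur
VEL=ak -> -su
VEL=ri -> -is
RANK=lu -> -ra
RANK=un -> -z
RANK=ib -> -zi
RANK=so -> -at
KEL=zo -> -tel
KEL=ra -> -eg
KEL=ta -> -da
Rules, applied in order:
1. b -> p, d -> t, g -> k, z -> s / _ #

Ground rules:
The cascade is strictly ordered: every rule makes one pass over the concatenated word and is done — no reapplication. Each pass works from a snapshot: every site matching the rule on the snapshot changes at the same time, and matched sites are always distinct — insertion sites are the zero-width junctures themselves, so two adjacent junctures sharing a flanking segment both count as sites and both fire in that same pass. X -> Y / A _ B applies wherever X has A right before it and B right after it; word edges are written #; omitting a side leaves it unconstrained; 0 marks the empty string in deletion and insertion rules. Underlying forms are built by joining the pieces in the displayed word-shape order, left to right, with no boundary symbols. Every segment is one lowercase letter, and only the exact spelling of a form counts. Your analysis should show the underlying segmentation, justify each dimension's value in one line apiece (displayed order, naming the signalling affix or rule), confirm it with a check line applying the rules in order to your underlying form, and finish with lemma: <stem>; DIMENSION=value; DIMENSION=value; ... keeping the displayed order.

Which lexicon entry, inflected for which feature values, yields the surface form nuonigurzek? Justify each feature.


underlying: nuonig-ur-z-eg
VEL=ne - signalled by the affix -ur
RANK=un - signalled by the affix -z
KEL=ra - signalled by the affix -eg
check: nuonigurzeg -> nuonigurzek
lemma: nuonig; VEL=ne; RANK=un; KEL=ra


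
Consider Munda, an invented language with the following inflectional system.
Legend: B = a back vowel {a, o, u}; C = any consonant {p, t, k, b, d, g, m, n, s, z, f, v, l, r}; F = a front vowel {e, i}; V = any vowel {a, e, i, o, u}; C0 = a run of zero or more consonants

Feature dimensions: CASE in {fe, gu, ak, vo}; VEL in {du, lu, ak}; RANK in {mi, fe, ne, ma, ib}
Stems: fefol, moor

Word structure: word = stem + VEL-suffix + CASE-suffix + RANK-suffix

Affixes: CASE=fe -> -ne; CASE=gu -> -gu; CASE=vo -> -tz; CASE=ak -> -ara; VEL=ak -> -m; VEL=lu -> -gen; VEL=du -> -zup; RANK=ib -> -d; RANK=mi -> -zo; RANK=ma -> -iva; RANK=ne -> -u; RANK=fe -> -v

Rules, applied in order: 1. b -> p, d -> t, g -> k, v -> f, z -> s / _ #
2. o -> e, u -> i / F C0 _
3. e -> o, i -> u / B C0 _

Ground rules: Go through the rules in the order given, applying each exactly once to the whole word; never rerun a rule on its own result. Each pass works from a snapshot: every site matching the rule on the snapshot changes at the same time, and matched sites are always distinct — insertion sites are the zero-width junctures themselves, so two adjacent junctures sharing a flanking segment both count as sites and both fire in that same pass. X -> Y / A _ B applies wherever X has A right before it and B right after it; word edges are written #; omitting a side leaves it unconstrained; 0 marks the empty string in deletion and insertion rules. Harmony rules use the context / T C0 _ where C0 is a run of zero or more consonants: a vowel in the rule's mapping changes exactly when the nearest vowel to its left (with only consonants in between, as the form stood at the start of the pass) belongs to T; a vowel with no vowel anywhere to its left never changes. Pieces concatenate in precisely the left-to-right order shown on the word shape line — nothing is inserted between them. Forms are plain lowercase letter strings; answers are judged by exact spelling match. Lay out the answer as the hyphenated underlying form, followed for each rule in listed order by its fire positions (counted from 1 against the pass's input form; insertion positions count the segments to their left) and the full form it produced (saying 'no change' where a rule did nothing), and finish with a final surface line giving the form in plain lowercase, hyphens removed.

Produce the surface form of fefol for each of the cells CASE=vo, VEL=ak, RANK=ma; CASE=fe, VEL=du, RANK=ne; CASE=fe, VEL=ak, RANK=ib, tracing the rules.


cell CASE=vo, VEL=ak, RANK=ma:
underlying: fefol-m-tz-iva
1. b -> p, d -> t, g -> k, v -> f, z -> s / _ #: no change
2. o -> e, u -> i / F C0 _: fires at position(s) 4: fefelmtziva
3. e -> o, i -> u / B C0 _: no change
surface: fefelmtziva

cell CASE=fe, VEL=du, RANK=ne:
underlying: fefol-zup-ne-u
1. b -> p, d -> t, g -> k, v -> f, z -> s / _ #: no change
2. o -> e, u -> i / F C0 _: fires at position(s) 4, 11: fefelzupnei
3. e -> o, i -> u / B C0 _: fires at position(s) 10: fefelzupnoi
surface: fefelzupnoi

cell CASE=fe, VEL=ak, RANK=ib:
underlying: fefol-m-ne-d
1. b -> p, d -> t, g -> k, v -> f, z -> s / _ #: fires at position(s) 9: fefolmnet
2. o -> e, u -> i / F C0 _: fires at position(s) 4: fefelmnet
3. e -> o, i -> u / B C0 _: no change
surface: fefelmnet


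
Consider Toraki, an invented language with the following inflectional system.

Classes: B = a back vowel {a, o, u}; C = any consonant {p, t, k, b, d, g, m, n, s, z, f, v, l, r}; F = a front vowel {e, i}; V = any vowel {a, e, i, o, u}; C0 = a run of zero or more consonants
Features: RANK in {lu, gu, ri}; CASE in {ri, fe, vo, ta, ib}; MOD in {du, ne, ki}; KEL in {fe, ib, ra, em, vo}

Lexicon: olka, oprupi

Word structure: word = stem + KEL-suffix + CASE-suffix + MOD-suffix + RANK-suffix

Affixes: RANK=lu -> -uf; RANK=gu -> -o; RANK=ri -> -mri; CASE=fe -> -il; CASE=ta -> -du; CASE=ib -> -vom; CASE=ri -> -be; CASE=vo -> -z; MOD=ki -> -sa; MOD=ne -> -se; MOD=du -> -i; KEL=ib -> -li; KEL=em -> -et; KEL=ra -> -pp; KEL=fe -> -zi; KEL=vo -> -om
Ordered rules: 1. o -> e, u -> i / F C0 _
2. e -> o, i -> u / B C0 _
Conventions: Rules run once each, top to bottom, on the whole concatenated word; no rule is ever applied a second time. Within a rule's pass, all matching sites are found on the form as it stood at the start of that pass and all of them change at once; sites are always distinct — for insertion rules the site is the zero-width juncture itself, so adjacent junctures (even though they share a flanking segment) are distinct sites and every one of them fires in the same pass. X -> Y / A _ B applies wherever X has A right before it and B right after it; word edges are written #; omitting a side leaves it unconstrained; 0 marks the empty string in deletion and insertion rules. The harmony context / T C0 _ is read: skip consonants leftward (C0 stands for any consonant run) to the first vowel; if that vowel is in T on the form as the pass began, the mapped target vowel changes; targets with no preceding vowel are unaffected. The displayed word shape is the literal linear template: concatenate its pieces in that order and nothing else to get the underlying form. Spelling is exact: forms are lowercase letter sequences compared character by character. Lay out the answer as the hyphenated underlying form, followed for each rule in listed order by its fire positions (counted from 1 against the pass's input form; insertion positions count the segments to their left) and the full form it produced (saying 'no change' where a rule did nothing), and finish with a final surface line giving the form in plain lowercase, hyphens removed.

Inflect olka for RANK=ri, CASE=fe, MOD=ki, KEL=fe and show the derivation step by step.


underlying: olka-zi-il-sa-mri
1. o -> e, u -> i / F C0 _: no change
2. e -> o, i -> u / B C0 _: fires at position(s) 6, 13: olkazuilsamru
surface: olkazuilsamru


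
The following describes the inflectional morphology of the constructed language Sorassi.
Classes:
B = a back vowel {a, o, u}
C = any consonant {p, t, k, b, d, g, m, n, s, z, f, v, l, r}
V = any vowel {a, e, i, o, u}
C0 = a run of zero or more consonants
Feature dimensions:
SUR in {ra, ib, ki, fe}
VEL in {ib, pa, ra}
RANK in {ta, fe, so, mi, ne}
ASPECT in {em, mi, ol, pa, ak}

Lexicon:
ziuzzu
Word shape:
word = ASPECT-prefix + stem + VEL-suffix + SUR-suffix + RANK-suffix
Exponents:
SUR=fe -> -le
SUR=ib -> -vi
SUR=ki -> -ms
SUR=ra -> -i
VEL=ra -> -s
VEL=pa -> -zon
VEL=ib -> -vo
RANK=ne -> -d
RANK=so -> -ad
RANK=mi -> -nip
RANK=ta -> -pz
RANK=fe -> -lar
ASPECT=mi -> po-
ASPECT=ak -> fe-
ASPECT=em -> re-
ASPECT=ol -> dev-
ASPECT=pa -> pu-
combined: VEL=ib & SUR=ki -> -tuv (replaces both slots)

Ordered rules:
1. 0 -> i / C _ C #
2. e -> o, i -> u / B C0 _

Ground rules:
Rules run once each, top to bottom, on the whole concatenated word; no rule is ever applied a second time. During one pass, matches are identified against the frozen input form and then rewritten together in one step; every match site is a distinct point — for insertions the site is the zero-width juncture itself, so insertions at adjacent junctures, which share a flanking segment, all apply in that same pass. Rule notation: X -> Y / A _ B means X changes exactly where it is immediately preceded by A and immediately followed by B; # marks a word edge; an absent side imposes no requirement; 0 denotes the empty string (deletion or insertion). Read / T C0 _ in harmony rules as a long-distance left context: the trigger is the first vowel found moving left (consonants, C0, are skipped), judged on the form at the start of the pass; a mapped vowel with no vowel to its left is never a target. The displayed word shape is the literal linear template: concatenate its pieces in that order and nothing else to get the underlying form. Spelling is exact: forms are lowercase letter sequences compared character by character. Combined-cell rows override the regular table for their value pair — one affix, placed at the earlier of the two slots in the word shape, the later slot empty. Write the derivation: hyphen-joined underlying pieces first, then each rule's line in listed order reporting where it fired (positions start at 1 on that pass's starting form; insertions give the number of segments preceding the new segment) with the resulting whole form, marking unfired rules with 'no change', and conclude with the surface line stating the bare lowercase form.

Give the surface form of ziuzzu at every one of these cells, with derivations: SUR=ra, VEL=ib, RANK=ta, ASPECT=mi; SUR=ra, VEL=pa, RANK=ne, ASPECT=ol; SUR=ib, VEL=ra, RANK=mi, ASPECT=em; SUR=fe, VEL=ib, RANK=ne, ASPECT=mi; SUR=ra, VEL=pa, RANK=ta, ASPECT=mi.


cell SUR=ra, VEL=ib, RANK=ta, ASPECT=mi:
underlying: po-ziuzzu-vo-i-pz
1. 0 -> i / C _ C #: inserts after position(s) 12: poziuzzuvoipiz
2. e -> o, i -> u / B C0 _: fires at position(s) 4, 11: pozuuzzuvoupiz
surface: pozuuzzuvoupiz

cell SUR=ra, VEL=pa, RANK=ne, ASPECT=ol:
underlying: dev-ziuzzu-zon-i-d
1. 0 -> i / C _ C #: no change
2. e -> o, i -> u / B C0 _: fires at position(s) 13: devziuzzuzonud
surface: devziuzzuzonud

cell SUR=ib, VEL=ra, RANK=mi, ASPECT=em:
underlying: re-ziuzzu-s-vi-nip
1. 0 -> i / C _ C #: no change
2. e -> o, i -> u / B C0 _: fires at position(s) 11: reziuzzusvunip
surface: reziuzzusvunip

cell SUR=fe, VEL=ib, RANK=ne, ASPECT=mi:
underlying: po-ziuzzu-vo-le-d
1. 0 -> i / C _ C #: no change
2. e -> o, i -> u / B C0 _: fires at position(s) 4, 12: pozuuzzuvolod
surface: pozuuzzuvolod

cell SUR=ra, VEL=pa, RANK=ta, ASPECT=mi:
underlying: po-ziuzzu-zon-i-pz
1. 0 -> i / C _ C #: inserts after position(s) 13: poziuzzuzonipiz
2. e -> o, i -> u / B C0 _: fires at position(s) 4, 12: pozuuzzuzonupiz
surface: pozuuzzuzonupiz


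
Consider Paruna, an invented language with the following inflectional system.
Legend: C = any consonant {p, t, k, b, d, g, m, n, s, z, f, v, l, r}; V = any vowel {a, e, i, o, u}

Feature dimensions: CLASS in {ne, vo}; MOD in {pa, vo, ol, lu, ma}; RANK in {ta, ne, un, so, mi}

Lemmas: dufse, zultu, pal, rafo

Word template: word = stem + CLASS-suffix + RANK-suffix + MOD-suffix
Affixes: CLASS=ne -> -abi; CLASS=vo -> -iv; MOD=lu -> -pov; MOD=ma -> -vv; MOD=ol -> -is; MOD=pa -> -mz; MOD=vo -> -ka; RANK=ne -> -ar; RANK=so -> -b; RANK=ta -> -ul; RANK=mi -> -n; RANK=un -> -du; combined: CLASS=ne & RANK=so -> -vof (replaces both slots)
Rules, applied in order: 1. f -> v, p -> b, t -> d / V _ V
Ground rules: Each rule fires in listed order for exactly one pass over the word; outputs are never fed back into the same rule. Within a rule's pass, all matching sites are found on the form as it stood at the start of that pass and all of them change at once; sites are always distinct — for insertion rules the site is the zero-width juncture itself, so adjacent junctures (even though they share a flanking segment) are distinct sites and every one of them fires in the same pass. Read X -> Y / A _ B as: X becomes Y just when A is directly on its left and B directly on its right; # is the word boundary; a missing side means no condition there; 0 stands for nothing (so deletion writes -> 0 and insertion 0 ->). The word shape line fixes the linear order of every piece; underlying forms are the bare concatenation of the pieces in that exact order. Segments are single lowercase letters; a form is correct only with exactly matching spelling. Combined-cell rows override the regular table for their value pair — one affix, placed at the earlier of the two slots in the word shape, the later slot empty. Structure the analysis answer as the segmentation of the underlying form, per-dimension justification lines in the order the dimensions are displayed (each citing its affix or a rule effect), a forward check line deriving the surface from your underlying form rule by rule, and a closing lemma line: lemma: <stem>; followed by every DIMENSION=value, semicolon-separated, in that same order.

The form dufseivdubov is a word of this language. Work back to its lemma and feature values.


underlying: dufse-iv-du-pov
CLASS=vo - signalled by the affix -iv
MOD=lu - signalled by the affix -pov
RANK=un - signalled by the affix -du
check: dufseivdupov -> dufseivdubov
lemma: dufse; CLASS=vo; MOD=lu; RANK=un


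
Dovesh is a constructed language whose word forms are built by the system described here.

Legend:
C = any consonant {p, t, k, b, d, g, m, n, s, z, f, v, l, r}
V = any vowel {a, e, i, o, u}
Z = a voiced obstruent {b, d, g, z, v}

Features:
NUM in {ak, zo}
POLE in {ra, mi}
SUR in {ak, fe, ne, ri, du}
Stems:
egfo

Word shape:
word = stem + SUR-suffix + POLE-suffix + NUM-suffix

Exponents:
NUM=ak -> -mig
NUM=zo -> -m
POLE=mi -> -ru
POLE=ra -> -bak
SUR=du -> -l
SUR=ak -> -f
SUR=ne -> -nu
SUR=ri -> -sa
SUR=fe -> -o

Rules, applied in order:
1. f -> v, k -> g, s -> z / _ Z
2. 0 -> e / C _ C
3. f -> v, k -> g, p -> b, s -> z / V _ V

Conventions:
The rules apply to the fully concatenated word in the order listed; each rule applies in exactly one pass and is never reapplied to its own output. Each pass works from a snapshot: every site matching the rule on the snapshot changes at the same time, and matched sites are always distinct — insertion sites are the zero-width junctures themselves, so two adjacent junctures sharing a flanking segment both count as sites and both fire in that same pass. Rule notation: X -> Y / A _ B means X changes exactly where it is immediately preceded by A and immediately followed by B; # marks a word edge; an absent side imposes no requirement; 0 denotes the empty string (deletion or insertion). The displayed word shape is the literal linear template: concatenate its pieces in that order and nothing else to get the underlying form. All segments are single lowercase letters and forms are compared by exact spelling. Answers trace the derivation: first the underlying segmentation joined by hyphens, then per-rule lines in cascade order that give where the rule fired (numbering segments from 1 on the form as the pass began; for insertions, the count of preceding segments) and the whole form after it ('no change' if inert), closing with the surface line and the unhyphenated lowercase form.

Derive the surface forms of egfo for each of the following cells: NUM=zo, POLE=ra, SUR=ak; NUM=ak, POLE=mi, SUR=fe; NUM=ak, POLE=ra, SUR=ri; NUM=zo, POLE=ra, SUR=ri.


cell NUM=zo, POLE=ra, SUR=ak:
underlying: egfo-f-bak-m
1. f -> v, k -> g, s -> z / _ Z: fires at position(s) 5: egfovbakm
2. 0 -> e / C _ C: inserts after position(s) 2, 5, 8: egefovebakem
3. f -> v, k -> g, p -> b, s -> z / V _ V: fires at position(s) 4, 10: egevovebagem
surface: egevovebagem

cell NUM=ak, POLE=mi, SUR=fe:
underlying: egfo-o-ru-mig
1. f -> v, k -> g, s -> z / _ Z: no change
2. 0 -> e / C _ C: inserts after position(s) 2: egefoorumig
3. f -> v, k -> g, p -> b, s -> z / V _ V: fires at position(s) 4: egevoorumig
surface: egevoorumig

cell NUM=ak, POLE=ra, SUR=ri:
underlying: egfo-sa-bak-mig
1. f -> v, k -> g, s -> z / _ Z: no change
2. 0 -> e / C _ C: inserts after position(s) 2, 9: egefosabakemig
3. f -> v, k -> g, p -> b, s -> z / V _ V: fires at position(s) 4, 6, 10: egevozabagemig
surface: egevozabagemig

cell NUM=zo, POLE=ra, SUR=ri:
underlying: egfo-sa-bak-m
1. f -> v, k -> g, s -> z / _ Z: no change
2. 0 -> e / C _ C: inserts after position(s) 2, 9: egefosabakem
3. f -> v, k -> g, p -> b, s -> z / V _ V: fires at position(s) 4, 6, 10: egevozabagem
surface: egevozabagem


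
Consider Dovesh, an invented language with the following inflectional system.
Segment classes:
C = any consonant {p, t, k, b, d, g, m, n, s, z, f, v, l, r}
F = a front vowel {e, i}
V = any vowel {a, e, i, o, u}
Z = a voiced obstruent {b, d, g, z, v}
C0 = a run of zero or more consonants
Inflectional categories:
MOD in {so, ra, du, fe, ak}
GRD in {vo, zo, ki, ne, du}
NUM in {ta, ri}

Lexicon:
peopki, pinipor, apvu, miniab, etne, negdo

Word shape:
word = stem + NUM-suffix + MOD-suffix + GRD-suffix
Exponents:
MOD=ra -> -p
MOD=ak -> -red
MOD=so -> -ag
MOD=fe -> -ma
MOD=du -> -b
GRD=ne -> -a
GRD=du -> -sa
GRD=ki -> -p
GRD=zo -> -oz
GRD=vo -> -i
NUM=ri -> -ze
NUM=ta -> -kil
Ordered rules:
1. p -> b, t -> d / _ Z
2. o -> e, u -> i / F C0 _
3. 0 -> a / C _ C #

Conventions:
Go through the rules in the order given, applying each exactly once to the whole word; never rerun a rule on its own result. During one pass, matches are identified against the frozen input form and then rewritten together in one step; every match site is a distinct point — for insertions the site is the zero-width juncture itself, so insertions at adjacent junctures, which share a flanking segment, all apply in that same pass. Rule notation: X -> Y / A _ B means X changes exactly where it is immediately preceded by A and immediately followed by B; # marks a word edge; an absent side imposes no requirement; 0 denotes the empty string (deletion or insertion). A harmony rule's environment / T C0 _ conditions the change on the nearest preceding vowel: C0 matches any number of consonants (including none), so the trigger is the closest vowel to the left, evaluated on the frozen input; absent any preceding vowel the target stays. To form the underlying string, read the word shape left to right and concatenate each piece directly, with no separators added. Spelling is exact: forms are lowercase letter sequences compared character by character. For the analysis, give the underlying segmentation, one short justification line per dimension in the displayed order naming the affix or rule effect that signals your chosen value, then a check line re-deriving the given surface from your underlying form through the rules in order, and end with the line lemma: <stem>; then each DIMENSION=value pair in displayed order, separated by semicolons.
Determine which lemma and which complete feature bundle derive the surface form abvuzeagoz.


underlying: apvu-ze-ag-oz
MOD=so - signalled by the affix -ag
GRD=zo - signalled by the affix -oz
NUM=ri - signalled by the affix -ze
check: apvuzeagoz -> abvuzeagoz -> abvuzeagoz -> abvuzeagoz
lemma: apvu; MOD=so; GRD=zo; NUM=ri


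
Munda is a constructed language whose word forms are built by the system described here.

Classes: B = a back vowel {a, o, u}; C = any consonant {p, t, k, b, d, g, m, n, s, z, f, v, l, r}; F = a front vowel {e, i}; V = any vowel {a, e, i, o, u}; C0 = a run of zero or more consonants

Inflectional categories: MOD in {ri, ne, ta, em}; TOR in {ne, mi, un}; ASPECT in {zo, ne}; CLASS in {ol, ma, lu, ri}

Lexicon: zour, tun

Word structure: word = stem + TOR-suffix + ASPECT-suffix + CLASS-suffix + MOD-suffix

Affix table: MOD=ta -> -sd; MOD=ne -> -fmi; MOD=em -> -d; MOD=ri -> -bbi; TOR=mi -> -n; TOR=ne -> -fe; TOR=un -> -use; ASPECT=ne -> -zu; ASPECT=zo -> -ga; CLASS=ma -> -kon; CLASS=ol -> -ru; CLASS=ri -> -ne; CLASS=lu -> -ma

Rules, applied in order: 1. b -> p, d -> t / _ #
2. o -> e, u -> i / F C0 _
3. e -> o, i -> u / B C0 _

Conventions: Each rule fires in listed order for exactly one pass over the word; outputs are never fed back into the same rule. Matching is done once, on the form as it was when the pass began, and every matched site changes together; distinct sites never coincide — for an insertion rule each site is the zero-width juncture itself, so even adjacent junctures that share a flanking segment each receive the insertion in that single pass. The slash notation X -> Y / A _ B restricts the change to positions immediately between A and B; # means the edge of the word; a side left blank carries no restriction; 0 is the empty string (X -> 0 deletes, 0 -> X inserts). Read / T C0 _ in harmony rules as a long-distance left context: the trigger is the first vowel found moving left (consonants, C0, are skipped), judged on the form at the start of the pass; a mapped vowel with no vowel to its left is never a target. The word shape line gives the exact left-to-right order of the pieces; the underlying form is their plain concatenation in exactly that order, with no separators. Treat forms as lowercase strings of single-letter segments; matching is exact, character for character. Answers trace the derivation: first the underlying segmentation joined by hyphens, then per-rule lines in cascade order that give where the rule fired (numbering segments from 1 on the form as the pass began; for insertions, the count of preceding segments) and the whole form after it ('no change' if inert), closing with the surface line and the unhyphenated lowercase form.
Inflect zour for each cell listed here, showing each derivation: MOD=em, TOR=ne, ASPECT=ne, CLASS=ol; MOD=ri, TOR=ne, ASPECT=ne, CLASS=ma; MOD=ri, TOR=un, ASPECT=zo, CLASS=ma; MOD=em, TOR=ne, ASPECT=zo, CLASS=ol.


cell MOD=em, TOR=ne, ASPECT=ne, CLASS=ol:
underlying: zour-fe-zu-ru-d
1. b -> p, d -> t / _ #: fires at position(s) 11: zourfezurut
2. o -> e, u -> i / F C0 _: fires at position(s) 8: zourfezirut
3. e -> o, i -> u / B C0 _: fires at position(s) 6: zourfozirut
surface: zourfozirut

cell MOD=ri, TOR=ne, ASPECT=ne, CLASS=ma:
underlying: zour-fe-zu-kon-bbi
1. b -> p, d -> t / _ #: no change
2. o -> e, u -> i / F C0 _: fires at position(s) 8: zourfezikonbbi
3. e -> o, i -> u / B C0 _: fires at position(s) 6, 14: zourfozikonbbu
surface: zourfozikonbbu

cell MOD=ri, TOR=un, ASPECT=zo, CLASS=ma:
underlying: zour-use-ga-kon-bbi
1. b -> p, d -> t / _ #: no change
2. o -> e, u -> i / F C0 _: no change
3. e -> o, i -> u / B C0 _: fires at position(s) 7, 15: zourusogakonbbu
surface: zourusogakonbbu

cell MOD=em, TOR=ne, ASPECT=zo, CLASS=ol:
underlying: zour-fe-ga-ru-d
1. b -> p, d -> t / _ #: fires at position(s) 11: zourfegarut
2. o -> e, u -> i / F C0 _: no change
3. e -> o, i -> u / B C0 _: fires at position(s) 6: zourfogarut
surface: zourfogarut


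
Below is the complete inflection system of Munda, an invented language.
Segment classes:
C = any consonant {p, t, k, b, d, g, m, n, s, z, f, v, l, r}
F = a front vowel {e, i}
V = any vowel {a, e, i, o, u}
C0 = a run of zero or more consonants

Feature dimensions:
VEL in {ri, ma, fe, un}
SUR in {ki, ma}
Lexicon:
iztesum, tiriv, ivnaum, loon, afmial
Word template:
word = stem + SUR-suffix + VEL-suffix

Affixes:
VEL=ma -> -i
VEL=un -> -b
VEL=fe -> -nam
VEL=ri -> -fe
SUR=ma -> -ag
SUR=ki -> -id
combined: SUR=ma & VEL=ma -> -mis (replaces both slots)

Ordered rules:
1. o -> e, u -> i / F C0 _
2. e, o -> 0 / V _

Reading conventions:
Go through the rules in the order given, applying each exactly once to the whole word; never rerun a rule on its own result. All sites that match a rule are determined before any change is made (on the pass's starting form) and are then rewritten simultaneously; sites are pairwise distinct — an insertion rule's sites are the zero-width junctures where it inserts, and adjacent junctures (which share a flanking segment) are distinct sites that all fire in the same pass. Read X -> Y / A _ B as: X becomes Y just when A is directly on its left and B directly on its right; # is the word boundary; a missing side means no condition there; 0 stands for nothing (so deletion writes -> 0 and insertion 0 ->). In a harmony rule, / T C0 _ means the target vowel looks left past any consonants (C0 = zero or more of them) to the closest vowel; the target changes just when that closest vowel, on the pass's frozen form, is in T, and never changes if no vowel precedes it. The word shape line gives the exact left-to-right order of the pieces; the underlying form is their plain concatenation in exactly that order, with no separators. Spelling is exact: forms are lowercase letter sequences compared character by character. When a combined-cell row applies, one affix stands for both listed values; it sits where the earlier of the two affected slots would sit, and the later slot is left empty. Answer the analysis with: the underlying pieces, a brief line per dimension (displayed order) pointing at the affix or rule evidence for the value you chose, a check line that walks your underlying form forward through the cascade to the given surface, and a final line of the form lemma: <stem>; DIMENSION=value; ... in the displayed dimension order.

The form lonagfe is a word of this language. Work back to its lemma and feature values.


underlying: loon-ag-fe
VEL=ri - signalled by the affix -fe
SUR=ma - signalled by the affix -ag
check: loonagfe -> loonagfe -> lonagfe
lemma: loon; VEL=ri; SUR=ma
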